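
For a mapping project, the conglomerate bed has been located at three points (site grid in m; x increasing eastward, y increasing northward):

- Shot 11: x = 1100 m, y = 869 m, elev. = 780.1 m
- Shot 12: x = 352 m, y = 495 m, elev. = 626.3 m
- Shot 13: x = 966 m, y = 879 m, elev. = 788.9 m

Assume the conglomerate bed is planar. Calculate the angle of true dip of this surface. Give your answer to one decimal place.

25.3°

Two edge vectors: Shot 11→Shot 12 = (-748, -374, -153.8), Shot 11→Shot 13 = (-134, 10, 8.8).
Normal n = (Shot 11→Shot 12) × (Shot 11→Shot 13) = (-1753.2, 27191.6, -57596).
So ∂z/∂x = −n_x/n_z = −0.03044 and ∂z/∂y = −n_y/n_z = 0.47211.
Gradient magnitude |∇z| = √(a² + b²) = √(0.00093 + 0.22289) = 0.47309.
True dip = arctan(0.47309) = 25.3°, dipping toward S (azimuth ≈ 176°).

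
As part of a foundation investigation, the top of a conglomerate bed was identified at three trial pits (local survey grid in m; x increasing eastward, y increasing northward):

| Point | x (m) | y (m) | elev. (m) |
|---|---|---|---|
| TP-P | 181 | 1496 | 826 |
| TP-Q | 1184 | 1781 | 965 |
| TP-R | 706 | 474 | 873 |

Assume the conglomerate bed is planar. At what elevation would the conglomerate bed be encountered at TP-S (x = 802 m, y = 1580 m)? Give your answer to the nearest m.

Let the plane be z = a·x + b·y + c.
TP-Q−TP-P: 1003a + 285b = 139;  TP-R−TP-P: 525a − 1022b = 47.
Solving gives a = 0.13234, b = 0.02199.
Then c = 826 − a·181 − b·1496 = 769.15.
At (802, 1580): z = 106.1 + 34.7 + 769.15 = 910.0 m.

910 m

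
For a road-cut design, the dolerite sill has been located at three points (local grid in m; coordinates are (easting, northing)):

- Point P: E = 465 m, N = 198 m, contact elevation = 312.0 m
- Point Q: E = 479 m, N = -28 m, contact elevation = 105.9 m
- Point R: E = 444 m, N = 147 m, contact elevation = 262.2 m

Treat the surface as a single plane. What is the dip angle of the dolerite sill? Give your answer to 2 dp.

Let the plane be z = a·E + b·N + c.
Point Q−Point P: 14a − 226b = −206.1;  Point R−Point P: −21a − 51b = −49.8.
Solving gives a = 0.13621, b = 0.92038.
Gradient magnitude |∇z| = √(a² + b²) = √(0.01855 + 0.84711) = 0.93041.
True dip = arctan(0.93041) = 42.94°, dipping toward S (azimuth ≈ 188°).

42.94°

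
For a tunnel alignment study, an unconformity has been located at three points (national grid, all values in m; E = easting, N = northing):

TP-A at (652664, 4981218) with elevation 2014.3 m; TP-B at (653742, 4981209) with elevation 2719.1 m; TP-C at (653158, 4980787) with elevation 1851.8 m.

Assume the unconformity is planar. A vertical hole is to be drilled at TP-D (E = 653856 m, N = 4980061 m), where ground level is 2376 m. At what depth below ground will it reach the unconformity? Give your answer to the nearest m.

887 m

Two edge vectors: TP-A→TP-B = (1078, -9, 704.8), TP-A→TP-C = (494, -431, -162.5).
Normal n = (TP-A→TP-B) × (TP-A→TP-C) = (305231.3, 523346.2, -460172).
So ∂z/∂E = −n_x/n_z = 0.66329829 and ∂z/∂N = −n_y/n_z = 1.13728389.
Intercept c from TP-A: 2014.3 − 432910.91 − 5665058.96 = −6095955.57.
At (653856, 4980061): z_contact = 433701.6 + 5663743.1 − 6095955.57 = 1489.1 m.
Depth below ground = 2376 − 1489.1 = 887 m.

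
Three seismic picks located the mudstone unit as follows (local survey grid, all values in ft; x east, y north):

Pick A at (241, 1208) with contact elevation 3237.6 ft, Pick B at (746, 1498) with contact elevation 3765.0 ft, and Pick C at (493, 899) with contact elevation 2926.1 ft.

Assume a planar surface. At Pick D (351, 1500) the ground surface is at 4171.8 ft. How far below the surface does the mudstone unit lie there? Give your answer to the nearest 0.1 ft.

529.5 ft

Let the plane be z = a·x + b·y + c.
Pick B−Pick A: 505a + 290b = 527.4;  Pick C−Pick A: 252a − 309b = −311.5.
Solving gives a = 0.316996, b = 1.266611.
Then c = 3237.6 − a·241 − b·1208 = 1631.14.
At (351, 1500): z_contact = 111.27 + 1899.92 + 1631.14 = 3642.32 ft.
Depth below ground = 4171.8 − 3642.32 = 529.5 ft.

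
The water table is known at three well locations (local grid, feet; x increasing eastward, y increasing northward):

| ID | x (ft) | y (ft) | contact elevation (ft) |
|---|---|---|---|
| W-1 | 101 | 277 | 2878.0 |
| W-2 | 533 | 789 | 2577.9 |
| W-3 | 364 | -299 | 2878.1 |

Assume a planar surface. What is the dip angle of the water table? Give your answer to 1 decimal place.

26.4°

Two edge vectors: W-1→W-2 = (432, 512, -300.1), W-1→W-3 = (263, -576, 0.1).
Normal n = (W-1→W-2) × (W-1→W-3) = (-172806.4, -78969.5, -383488).
So ∂z/∂x = −n_x/n_z = −0.45062 and ∂z/∂y = −n_y/n_z = −0.20592.
Gradient magnitude |∇z| = √(a² + b²) = √(0.20306 + 0.04240) = 0.49544.
True dip = arctan(0.49544) = 26.4°, dipping toward ENE (azimuth ≈ 065°).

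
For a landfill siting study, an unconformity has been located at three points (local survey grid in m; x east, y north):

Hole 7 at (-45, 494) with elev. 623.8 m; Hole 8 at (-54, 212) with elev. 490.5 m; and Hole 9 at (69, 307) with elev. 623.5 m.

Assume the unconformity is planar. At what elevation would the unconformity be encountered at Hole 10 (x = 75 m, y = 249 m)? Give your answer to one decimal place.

601.8 m

Let the plane be z = a·x + b·y + c.
Hole 8−Hole 7: −9a − 282b = −133.3;  Hole 9−Hole 7: 114a − 187b = −0.3.
Solving gives a = 0.73431, b = 0.44926.
Then c = 623.8 − a·-45 − b·494 = 434.91.
At (75, 249): z = 55.1 + 111.9 + 434.91 = 601.8 m.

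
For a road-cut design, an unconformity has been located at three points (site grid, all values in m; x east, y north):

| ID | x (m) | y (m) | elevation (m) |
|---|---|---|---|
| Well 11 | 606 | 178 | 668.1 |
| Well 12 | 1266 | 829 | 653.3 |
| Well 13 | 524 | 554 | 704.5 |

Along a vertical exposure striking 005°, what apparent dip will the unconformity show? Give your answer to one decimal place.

Let the plane be z = a·x + b·y + c.
Well 12−Well 11: 660a + 651b = −14.8;  Well 13−Well 11: −82a + 376b = 36.4.
Solving gives a = −0.09704, b = 0.07565.
Unit vector along 005° is (sin 5°, cos 5°) = (0.0872, 0.9962).
Slope in that direction = a·(0.0872) + b·(0.9962) = 0.06690.
Apparent dip = arctan|0.06690| = 3.8° (true dip is 7.0°, so apparent ≤ true as expected).

3.8°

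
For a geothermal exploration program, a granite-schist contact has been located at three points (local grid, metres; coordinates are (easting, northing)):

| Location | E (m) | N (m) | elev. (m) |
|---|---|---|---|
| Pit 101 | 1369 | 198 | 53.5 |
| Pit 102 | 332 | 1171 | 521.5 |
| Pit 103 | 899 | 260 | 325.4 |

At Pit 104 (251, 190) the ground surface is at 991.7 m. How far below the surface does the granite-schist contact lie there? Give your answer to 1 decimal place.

Let the plane be z = a·E + b·N + c.
Pit 102−Pit 101: −1037a + 973b = 468;  Pit 103−Pit 101: −470a + 62b = 271.9.
Solving gives a = −0.599321, b = −0.157755.
Then c = 53.5 − a·1369 − b·198 = 905.21.
At (251, 190): z_contact = −150.43 − 29.97 + 905.21 = 724.80 m.
Depth below ground = 991.7 − 724.80 = 266.9 m.

266.9 m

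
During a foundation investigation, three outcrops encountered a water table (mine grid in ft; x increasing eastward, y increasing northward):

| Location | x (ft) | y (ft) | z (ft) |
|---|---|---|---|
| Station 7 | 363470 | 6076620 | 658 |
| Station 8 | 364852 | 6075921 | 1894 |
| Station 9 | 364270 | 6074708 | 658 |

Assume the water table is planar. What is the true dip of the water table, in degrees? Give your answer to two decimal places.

Let the plane be z = a·x + b·y + c.
Station 8−Station 7: 1382a − 699b = 1236;  Station 9−Station 7: 800a − 1912b = 0.
Solving gives a = 1.13443, b = 0.47466.
Gradient magnitude |∇z| = √(a² + b²) = √(1.28694 + 0.22530) = 1.22973.
True dip = arctan(1.22973) = 50.88°, dipping toward WSW (azimuth ≈ 247°).

50.88°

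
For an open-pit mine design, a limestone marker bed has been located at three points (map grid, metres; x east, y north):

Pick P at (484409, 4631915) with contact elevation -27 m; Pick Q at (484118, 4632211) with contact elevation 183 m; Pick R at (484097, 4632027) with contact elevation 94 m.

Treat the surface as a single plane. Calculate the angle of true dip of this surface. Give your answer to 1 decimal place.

28.7°

Two edge vectors: Pick P→Pick Q = (-291, 296, 210), Pick P→Pick R = (-312, 112, 121).
Normal n = (Pick P→Pick Q) × (Pick P→Pick R) = (12296, -30309, 59760).
So ∂z/∂x = −n_x/n_z = −0.20576 and ∂z/∂y = −n_y/n_z = 0.50718.
Gradient magnitude |∇z| = √(a² + b²) = √(0.04234 + 0.25723) = 0.54733.
True dip = arctan(0.54733) = 28.7°, dipping toward SSE (azimuth ≈ 158°).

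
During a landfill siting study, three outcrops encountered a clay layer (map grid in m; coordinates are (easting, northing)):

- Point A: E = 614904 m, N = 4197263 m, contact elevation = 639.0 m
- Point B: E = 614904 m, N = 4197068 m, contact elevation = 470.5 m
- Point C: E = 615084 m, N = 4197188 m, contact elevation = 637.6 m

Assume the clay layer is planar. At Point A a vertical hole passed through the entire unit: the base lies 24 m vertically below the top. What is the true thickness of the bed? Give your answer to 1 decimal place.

Let the plane be z = a·E + b·N + c.
Point B−Point A: 0a − 195b = −168.5;  Point C−Point A: 180a − 75b = −1.4.
Solving gives a = 0.35226, b = 0.86410.
|∇z| = √(a²+b²) = 0.93315, so dip δ = arctan(0.93315) = 43.02°.
True thickness = vertical thickness × cos δ = 24 × cos 43.02° = 17.5 m.

17.5 m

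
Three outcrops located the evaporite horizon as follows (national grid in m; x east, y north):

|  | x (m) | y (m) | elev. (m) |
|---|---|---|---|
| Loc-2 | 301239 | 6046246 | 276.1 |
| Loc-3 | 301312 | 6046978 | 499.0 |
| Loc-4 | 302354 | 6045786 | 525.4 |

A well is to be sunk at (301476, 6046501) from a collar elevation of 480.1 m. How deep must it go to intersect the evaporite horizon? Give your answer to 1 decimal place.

Two edge vectors: Loc-2→Loc-3 = (73, 732, 222.9), Loc-2→Loc-4 = (1115, -460, 249.3).
Normal n = (Loc-2→Loc-3) × (Loc-2→Loc-4) = (285021.6, 230334.6, -849760).
So ∂z/∂x = −n_x/n_z = 0.335414235 and ∂z/∂y = −n_y/n_z = 0.271058416.
Intercept c from Loc-2: 276.1 − 101039.85 − 1638885.87 = −1739649.62.
At (301476, 6046501): z_contact = 101119.34 + 1638954.99 − 1739649.62 = 424.71 m.
Depth below ground = 480.1 − 424.71 = 55.4 m.

55.4 m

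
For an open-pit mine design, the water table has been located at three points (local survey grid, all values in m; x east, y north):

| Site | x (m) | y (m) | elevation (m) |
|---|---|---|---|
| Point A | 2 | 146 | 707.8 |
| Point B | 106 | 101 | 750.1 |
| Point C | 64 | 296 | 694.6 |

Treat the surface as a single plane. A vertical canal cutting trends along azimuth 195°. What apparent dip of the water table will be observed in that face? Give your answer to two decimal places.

7.35°

Let the plane be z = a·x + b·y + c.
Point B−Point A: 104a − 45b = 42.3;  Point C−Point A: 62a + 150b = −13.2.
Solving gives a = 0.31272, b = −0.21726.
Unit vector along 195° is (sin 195°, cos 195°) = (-0.2588, -0.9659).
Slope in that direction = a·(-0.2588) + b·(-0.9659) = 0.12892.
Apparent dip = arctan|0.12892| = 7.35° (true dip is 20.8°, so apparent ≤ true as expected).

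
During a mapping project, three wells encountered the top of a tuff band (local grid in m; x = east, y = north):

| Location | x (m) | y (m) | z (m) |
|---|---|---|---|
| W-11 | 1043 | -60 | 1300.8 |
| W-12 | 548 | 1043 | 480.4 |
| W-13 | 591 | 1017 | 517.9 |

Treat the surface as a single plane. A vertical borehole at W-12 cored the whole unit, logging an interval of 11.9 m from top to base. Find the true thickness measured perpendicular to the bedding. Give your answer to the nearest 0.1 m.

Let the plane be z = a·x + b·y + c.
W-12−W-11: −495a + 1103b = −820.4;  W-13−W-11: −452a + 1077b = −782.9.
Solving gives a = 0.57965, b = −0.48366.
|∇z| = √(a²+b²) = 0.75493, so dip δ = arctan(0.75493) = 37.05°.
True thickness = vertical thickness × cos δ = 11.9 × cos 37.05° = 9.5 m.

9.5 m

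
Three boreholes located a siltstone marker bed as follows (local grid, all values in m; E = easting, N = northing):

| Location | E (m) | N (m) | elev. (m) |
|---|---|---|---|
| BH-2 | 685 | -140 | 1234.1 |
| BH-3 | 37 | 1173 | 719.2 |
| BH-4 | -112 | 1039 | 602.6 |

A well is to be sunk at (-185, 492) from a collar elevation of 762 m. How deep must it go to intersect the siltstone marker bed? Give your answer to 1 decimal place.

214.5 m

Two edge vectors: BH-2→BH-3 = (-648, 1313, -514.9), BH-2→BH-4 = (-797, 1179, -631.5).
Normal n = (BH-2→BH-3) × (BH-2→BH-4) = (-222092.4, 1163.3, 282469).
So ∂z/∂E = −n_x/n_z = 0.786254 and ∂z/∂N = −n_y/n_z = −0.004118.
Intercept c from BH-2: 1234.1 − 538.58 − 0.58 = 694.94.
At (-185, 492): z_contact = −145.46 − 2.03 + 694.94 = 547.46 m.
Depth below ground = 762 − 547.46 = 214.5 m.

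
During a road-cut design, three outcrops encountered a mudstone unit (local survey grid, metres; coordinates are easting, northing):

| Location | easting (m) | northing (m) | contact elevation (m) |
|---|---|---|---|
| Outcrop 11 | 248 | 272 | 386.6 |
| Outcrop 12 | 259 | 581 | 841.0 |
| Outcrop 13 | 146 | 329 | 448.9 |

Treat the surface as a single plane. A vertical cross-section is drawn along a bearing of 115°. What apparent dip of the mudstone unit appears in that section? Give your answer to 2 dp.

Let the plane be z = a·easting + b·northing + c.
Outcrop 12−Outcrop 11: 11a + 309b = 454.4;  Outcrop 13−Outcrop 11: −102a + 57b = 62.3.
Solving gives a = 0.20688, b = 1.46319.
Unit vector along 115° is (sin 115°, cos 115°) = (0.9063, -0.4226).
Slope in that direction = a·(0.9063) + b·(-0.4226) = −0.43087.
Apparent dip = arctan|0.43087| = 23.31° (true dip is 55.9°, so apparent ≤ true as expected).

23.31°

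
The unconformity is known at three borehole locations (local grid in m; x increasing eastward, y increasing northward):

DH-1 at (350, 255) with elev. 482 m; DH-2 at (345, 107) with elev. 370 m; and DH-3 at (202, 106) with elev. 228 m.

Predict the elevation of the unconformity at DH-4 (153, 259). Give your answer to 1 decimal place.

290.3 m

Two edge vectors: DH-1→DH-2 = (-5, -148, -112), DH-1→DH-3 = (-148, -149, -254).
Normal n = (DH-1→DH-2) × (DH-1→DH-3) = (20904, 15306, -21159).
So ∂z/∂x = −n_x/n_z = 0.98795 and ∂z/∂y = −n_y/n_z = 0.72338.
Intercept c from DH-1: 482 − 345.78 − 184.46 = −48.24.
At (153, 259): z = 151.2 + 187.4 − 48.24 = 290.3 m.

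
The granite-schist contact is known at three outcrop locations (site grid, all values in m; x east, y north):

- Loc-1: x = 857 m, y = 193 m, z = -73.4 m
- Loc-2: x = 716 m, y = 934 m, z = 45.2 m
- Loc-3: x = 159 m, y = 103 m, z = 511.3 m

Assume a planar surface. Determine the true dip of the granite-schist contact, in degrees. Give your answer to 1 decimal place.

40.0°

Let the plane be z = a·x + b·y + c.
Loc-2−Loc-1: −141a + 741b = 118.6;  Loc-3−Loc-1: −698a − 90b = 584.7.
Solving gives a = −0.83776, b = 0.00064.
Gradient magnitude |∇z| = √(a² + b²) = √(0.70184 + 0.00000) = 0.83776.
True dip = arctan(0.83776) = 40.0°, dipping toward E (azimuth ≈ 090°).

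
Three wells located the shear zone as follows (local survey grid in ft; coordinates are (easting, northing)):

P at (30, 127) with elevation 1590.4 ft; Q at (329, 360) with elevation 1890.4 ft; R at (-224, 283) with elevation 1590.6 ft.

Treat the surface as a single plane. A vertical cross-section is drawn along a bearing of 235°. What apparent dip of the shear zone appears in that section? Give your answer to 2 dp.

Let the plane be z = a·E + b·N + c.
Q−P: 299a + 233b = 300;  R−P: −254a + 156b = 0.2.
Solving gives a = 0.44180, b = 0.72061.
Unit vector along 235° is (sin 235°, cos 235°) = (-0.8192, -0.5736).
Slope in that direction = a·(-0.8192) + b·(-0.5736) = −0.77523.
Apparent dip = arctan|0.77523| = 37.78° (true dip is 40.2°, so apparent ≤ true as expected).

37.78°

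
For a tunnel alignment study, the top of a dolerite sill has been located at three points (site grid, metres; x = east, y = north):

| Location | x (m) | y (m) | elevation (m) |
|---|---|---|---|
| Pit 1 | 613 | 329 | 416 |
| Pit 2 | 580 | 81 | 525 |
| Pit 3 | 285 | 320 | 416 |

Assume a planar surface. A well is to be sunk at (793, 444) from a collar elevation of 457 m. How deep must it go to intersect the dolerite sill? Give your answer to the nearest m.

Two edge vectors: Pit 1→Pit 2 = (-33, -248, 109), Pit 1→Pit 3 = (-328, -9, 0).
Normal n = (Pit 1→Pit 2) × (Pit 1→Pit 3) = (981, -35752, -81047).
So ∂z/∂x = −n_x/n_z = 0.01210 and ∂z/∂y = −n_y/n_z = −0.44113.
Intercept c from Pit 1: 416 − 7.42 + 145.13 = 553.71.
At (793, 444): z_contact = 9.6 − 195.9 + 553.71 = 367.4 m.
Depth below ground = 457 − 367.4 = 90 m.

90 m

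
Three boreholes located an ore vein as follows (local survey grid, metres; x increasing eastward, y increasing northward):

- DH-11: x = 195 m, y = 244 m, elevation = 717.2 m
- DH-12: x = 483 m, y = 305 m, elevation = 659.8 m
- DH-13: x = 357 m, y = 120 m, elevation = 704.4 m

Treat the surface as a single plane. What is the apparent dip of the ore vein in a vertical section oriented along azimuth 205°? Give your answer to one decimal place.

10.5°

Let the plane be z = a·x + b·y + c.
DH-12−DH-11: 288a + 61b = −57.4;  DH-13−DH-11: 162a − 124b = −12.8.
Solving gives a = −0.17323, b = −0.12310.
Unit vector along 205° is (sin 205°, cos 205°) = (-0.4226, -0.9063).
Slope in that direction = a·(-0.4226) + b·(-0.9063) = 0.18477.
Apparent dip = arctan|0.18477| = 10.5° (true dip is 12.0°, so apparent ≤ true as expected).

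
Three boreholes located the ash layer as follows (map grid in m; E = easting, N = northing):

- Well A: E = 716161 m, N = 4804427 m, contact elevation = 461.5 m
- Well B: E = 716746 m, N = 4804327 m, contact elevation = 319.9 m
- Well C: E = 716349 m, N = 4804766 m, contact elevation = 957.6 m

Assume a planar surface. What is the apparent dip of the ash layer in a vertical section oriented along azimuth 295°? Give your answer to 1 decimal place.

Two edge vectors: Well A→Well B = (585, -100, -141.6), Well A→Well C = (188, 339, 496.1).
Normal n = (Well A→Well B) × (Well A→Well C) = (-1607.6, -316839.3, 217115).
So ∂z/∂E = −n_x/n_z = 0.00740 and ∂z/∂N = −n_y/n_z = 1.45932.
Unit vector along 295° is (sin 295°, cos 295°) = (-0.9063, 0.4226).
Slope in that direction = a·(-0.9063) + b·(0.4226) = 0.61002.
Apparent dip = arctan|0.61002| = 31.4° (true dip is 55.6°, so apparent ≤ true as expected).

31.4°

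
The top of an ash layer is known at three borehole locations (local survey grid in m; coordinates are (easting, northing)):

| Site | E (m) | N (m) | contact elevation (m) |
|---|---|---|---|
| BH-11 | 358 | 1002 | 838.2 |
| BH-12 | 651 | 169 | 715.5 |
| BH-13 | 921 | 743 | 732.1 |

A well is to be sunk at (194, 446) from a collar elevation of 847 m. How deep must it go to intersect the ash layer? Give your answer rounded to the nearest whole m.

Let the plane be z = a·E + b·N + c.
BH-12−BH-11: 293a − 833b = −122.7;  BH-13−BH-11: 563a − 259b = −106.1.
Solving gives a = −0.14399, b = 0.09665.
Then c = 838.2 − a·358 − b·1002 = 792.90.
At (194, 446): z_contact = −27.9 + 43.1 + 792.90 = 808.1 m.
Depth below ground = 847 − 808.1 = 39 m.

39 m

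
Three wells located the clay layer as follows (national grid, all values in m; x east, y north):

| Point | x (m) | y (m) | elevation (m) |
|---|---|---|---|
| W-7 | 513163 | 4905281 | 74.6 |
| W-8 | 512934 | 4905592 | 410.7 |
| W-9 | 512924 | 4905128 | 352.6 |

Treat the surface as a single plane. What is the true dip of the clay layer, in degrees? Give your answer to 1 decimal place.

51.8°

Let the plane be z = a·x + b·y + c.
W-8−W-7: −229a + 311b = 336.1;  W-9−W-7: −239a − 153b = 278.
Solving gives a = −1.26073, b = 0.15239.
Gradient magnitude |∇z| = √(a² + b²) = √(1.58945 + 0.02322) = 1.26991.
True dip = arctan(1.26991) = 51.8°, dipping toward E (azimuth ≈ 097°).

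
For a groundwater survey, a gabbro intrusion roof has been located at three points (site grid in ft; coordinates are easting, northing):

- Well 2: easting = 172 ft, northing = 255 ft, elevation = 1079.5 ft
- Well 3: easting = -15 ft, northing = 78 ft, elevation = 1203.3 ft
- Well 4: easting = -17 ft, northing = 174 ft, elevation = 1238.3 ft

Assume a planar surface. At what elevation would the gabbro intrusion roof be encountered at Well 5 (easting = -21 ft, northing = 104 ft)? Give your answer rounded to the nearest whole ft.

1218 ft

Two edge vectors: Well 2→Well 3 = (-187, -177, 123.8), Well 2→Well 4 = (-189, -81, 158.8).
Normal n = (Well 2→Well 3) × (Well 2→Well 4) = (-18079.8, 6297.4, -18306).
So ∂z/∂easting = −n_x/n_z = −0.98764 and ∂z/∂northing = −n_y/n_z = 0.34401.
Intercept c from Well 2: 1079.5 + 169.87 − 87.72 = 1161.65.
At (-21, 104): z = 20.7 + 35.8 + 1161.65 = 1218.2 ft.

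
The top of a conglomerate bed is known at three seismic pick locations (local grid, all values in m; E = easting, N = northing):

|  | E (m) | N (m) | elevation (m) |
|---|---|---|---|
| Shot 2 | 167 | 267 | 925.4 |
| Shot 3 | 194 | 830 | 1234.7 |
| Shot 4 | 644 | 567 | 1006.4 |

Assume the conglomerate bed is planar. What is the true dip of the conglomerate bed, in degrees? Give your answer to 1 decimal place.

Let the plane be z = a·E + b·N + c.
Shot 3−Shot 2: 27a + 563b = 309.3;  Shot 4−Shot 2: 477a + 300b = 81.
Solving gives a = −0.18117, b = 0.55807.
Gradient magnitude |∇z| = √(a² + b²) = √(0.03282 + 0.31144) = 0.58674.
True dip = arctan(0.58674) = 30.4°, dipping toward SSE (azimuth ≈ 162°).

30.4°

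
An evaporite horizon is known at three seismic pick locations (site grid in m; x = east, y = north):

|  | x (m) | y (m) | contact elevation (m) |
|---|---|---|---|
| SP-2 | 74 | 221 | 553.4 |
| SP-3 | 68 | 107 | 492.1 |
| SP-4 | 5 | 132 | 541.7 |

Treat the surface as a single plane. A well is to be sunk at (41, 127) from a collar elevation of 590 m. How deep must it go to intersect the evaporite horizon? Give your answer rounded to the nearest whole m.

71 m

Let the plane be z = a·x + b·y + c.
SP-3−SP-2: −6a − 114b = −61.3;  SP-4−SP-2: −69a − 89b = −11.7.
Solving gives a = −0.56218, b = 0.56731.
Then c = 553.4 − a·74 − b·221 = 469.63.
At (41, 127): z_contact = −23.0 + 72.0 + 469.63 = 518.6 m.
Depth below ground = 590 − 518.6 = 71 m.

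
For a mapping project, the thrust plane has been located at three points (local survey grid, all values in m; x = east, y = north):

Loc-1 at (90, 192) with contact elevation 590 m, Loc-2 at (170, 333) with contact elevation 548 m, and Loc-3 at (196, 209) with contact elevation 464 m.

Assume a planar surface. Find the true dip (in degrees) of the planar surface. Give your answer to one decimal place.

Let the plane be z = a·x + b·y + c.
Loc-2−Loc-1: 80a + 141b = −42;  Loc-3−Loc-1: 106a + 17b = −126.
Solving gives a = −1.25512, b = 0.41425.
Gradient magnitude |∇z| = √(a² + b²) = √(1.57532 + 0.17160) = 1.32171.
True dip = arctan(1.32171) = 52.9°, dipping toward ESE (azimuth ≈ 108°).

52.9°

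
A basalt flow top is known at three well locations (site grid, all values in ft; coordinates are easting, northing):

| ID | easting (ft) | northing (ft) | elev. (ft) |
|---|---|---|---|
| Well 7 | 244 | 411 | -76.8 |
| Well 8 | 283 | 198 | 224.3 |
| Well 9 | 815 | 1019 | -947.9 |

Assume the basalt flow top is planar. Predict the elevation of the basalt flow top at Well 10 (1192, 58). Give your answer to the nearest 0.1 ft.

Two edge vectors: Well 7→Well 8 = (39, -213, 301.1), Well 7→Well 9 = (571, 608, -871.1).
Normal n = (Well 7→Well 8) × (Well 7→Well 9) = (2475.5, 205901, 145335).
So ∂z/∂easting = −n_x/n_z = −0.017033 and ∂z/∂northing = −n_y/n_z = −1.416734.
Intercept c from Well 7: -76.8 + 4.16 + 582.28 = 509.63.
At (1192, 58): z = −20.3 − 82.2 + 509.63 = 407.2 ft.

407.2 ft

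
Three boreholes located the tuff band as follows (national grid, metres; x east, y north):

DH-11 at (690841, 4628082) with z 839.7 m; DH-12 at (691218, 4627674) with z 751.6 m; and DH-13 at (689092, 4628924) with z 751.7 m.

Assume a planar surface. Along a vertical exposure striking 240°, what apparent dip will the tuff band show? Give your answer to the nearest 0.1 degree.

Let the plane be z = a·x + b·y + c.
DH-12−DH-11: 377a − 408b = −88.1;  DH-13−DH-11: −1749a + 842b = −88.
Solving gives a = 0.27788, b = 0.47270.
Unit vector along 240° is (sin 240°, cos 240°) = (-0.8660, -0.5000).
Slope in that direction = a·(-0.8660) + b·(-0.5000) = −0.47700.
Apparent dip = arctan|0.47700| = 25.5° (true dip is 28.7°, so apparent ≤ true as expected).

25.5°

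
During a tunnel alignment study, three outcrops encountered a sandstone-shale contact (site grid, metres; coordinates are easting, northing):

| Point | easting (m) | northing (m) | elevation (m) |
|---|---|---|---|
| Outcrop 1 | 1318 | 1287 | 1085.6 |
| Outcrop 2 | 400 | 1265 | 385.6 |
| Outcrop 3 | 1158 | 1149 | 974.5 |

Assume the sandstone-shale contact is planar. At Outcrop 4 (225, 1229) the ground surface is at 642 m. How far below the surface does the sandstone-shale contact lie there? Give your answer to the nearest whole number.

387 m

Let the plane be z = a·easting + b·northing + c.
Outcrop 2−Outcrop 1: −918a − 22b = −700;  Outcrop 3−Outcrop 1: −160a − 138b = −111.1.
Solving gives a = 0.76448, b = −0.08128.
Then c = 1085.6 − a·1318 − b·1287 = 182.62.
At (225, 1229): z_contact = 172.0 − 99.9 + 182.62 = 254.7 m.
Depth below ground = 642 − 254.7 = 387 m.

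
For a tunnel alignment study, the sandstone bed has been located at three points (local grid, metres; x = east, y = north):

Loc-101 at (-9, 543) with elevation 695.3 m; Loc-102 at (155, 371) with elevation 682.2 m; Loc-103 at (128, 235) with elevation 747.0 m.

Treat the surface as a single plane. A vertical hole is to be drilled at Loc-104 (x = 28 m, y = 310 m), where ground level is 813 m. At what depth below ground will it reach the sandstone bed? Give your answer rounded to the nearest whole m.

47 m

Let the plane be z = a·x + b·y + c.
Loc-102−Loc-101: 164a − 172b = −13.1;  Loc-103−Loc-101: 137a − 308b = 51.7.
Solving gives a = −0.47971, b = −0.38123.
Then c = 695.3 − a·-9 − b·543 = 897.99.
At (28, 310): z_contact = −13.4 − 118.2 + 897.99 = 766.4 m.
Depth below ground = 813 − 766.4 = 47 m.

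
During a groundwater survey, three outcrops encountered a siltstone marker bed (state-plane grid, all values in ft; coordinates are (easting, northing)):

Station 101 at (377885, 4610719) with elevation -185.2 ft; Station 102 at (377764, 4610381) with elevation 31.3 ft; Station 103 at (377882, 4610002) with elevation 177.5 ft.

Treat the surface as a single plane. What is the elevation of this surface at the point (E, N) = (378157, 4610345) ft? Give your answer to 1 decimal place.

Two edge vectors: Station 101→Station 102 = (-121, -338, 216.5), Station 101→Station 103 = (-3, -717, 362.7).
Normal n = (Station 101→Station 102) × (Station 101→Station 103) = (32637.9, 43237.2, 85743).
So ∂z/∂E = −n_x/n_z = −0.380647983 and ∂z/∂N = −n_y/n_z = −0.504265071.
Intercept c from Station 101: -185.2 + 143841.16 + 2325024.54 = 2468680.51.
At (378157, 4610345): z = −143944.7 − 2324835.9 + 2468680.51 = -100.1 ft.

-100.1 ft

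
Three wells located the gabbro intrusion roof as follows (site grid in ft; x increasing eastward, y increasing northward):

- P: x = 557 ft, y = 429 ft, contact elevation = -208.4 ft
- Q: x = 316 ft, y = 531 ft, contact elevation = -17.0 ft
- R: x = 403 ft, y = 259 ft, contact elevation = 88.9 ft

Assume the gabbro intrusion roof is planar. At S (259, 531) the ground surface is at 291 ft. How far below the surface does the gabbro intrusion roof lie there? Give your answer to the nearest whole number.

245 ft

Two edge vectors: P→Q = (-241, 102, 191.4), P→R = (-154, -170, 297.3).
Normal n = (P→Q) × (P→R) = (62862.6, 42173.7, 56678).
So ∂z/∂x = −n_x/n_z = −1.10912 and ∂z/∂y = −n_y/n_z = −0.74409.
Intercept c from P: -208.4 + 617.78 + 319.22 = 728.59.
At (259, 531): z_contact = −287.3 − 395.1 + 728.59 = 46.2 ft.
Depth below ground = 291 − 46.2 = 245 ft.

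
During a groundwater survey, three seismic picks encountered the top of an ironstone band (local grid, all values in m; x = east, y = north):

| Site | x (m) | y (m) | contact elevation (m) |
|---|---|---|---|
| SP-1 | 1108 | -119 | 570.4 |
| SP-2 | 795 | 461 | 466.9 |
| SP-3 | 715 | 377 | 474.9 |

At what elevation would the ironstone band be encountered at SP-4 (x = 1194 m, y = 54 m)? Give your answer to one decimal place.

Two edge vectors: SP-1→SP-2 = (-313, 580, -103.5), SP-1→SP-3 = (-393, 496, -95.5).
Normal n = (SP-1→SP-2) × (SP-1→SP-3) = (-4054, 10784, 72692).
So ∂z/∂x = −n_x/n_z = 0.055770 and ∂z/∂y = −n_y/n_z = −0.148352.
Intercept c from SP-1: 570.4 − 61.79 − 17.65 = 490.95.
At (1194, 54): z = 66.6 − 8.0 + 490.95 = 549.5 m.

549.5 m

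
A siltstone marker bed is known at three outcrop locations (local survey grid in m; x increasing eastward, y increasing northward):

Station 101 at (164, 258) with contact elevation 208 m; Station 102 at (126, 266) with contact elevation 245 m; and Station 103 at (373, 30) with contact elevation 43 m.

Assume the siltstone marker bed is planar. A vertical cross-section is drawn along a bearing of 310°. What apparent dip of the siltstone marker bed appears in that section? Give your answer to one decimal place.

32.8°

Two edge vectors: Station 101→Station 102 = (-38, 8, 37), Station 101→Station 103 = (209, -228, -165).
Normal n = (Station 101→Station 102) × (Station 101→Station 103) = (7116, 1463, 6992).
So ∂z/∂x = −n_x/n_z = −1.01773 and ∂z/∂y = −n_y/n_z = −0.20924.
Unit vector along 310° is (sin 310°, cos 310°) = (-0.7660, 0.6428).
Slope in that direction = a·(-0.7660) + b·(0.6428) = 0.64513.
Apparent dip = arctan|0.64513| = 32.8° (true dip is 46.1°, so apparent ≤ true as expected).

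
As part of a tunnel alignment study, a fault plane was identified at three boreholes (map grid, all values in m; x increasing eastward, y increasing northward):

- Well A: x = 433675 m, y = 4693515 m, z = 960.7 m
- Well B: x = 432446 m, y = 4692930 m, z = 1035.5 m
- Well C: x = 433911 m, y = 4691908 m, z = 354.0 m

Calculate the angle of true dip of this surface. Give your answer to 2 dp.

22.36°

Two edge vectors: Well A→Well B = (-1229, -585, 74.8), Well A→Well C = (236, -1607, -606.7).
Normal n = (Well A→Well B) × (Well A→Well C) = (475123.1, -727981.5, 2113063).
So ∂z/∂x = −n_x/n_z = −0.22485 and ∂z/∂y = −n_y/n_z = 0.34451.
Gradient magnitude |∇z| = √(a² + b²) = √(0.05056 + 0.11869) = 0.41140.
True dip = arctan(0.41140) = 22.36°, dipping toward SSE (azimuth ≈ 147°).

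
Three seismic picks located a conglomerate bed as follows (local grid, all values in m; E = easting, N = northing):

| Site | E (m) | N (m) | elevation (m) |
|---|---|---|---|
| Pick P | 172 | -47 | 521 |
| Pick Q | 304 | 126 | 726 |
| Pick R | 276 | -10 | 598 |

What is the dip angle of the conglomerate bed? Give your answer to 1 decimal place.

Let the plane be z = a·E + b·N + c.
Pick Q−Pick P: 132a + 173b = 205;  Pick R−Pick P: 104a + 37b = 77.
Solving gives a = 0.43760, b = 0.85108.
Gradient magnitude |∇z| = √(a² + b²) = √(0.19149 + 0.72434) = 0.95699.
True dip = arctan(0.95699) = 43.7°, dipping toward SSW (azimuth ≈ 207°).

43.7°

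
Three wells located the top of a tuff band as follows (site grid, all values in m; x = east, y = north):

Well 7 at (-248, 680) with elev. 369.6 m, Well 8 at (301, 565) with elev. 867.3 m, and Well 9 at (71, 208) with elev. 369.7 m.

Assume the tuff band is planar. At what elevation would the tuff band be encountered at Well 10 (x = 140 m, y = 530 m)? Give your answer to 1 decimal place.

Two edge vectors: Well 7→Well 8 = (549, -115, 497.7), Well 7→Well 9 = (319, -472, 0.1).
Normal n = (Well 7→Well 8) × (Well 7→Well 9) = (234902.9, 158711.4, -222443).
So ∂z/∂x = −n_x/n_z = 1.05601 and ∂z/∂y = −n_y/n_z = 0.71349.
Intercept c from Well 7: 369.6 + 261.89 − 485.17 = 146.32.
At (140, 530): z = 147.8 + 378.2 + 146.32 = 672.3 m.

672.3 m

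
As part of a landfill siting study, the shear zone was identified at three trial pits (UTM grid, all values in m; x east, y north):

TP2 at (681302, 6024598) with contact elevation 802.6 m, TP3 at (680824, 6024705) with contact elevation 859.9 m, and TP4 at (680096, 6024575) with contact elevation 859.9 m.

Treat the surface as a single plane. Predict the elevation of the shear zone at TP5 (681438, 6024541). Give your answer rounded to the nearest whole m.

Let the plane be z = a·x + b·y + c.
TP3−TP2: −478a + 107b = 57.3;  TP4−TP2: −1206a − 23b = 57.3.
Solving gives a = −0.05319346, b = 0.29788340.
Then c = 802.6 − a·681302 − b·6024598 = −1757584.33.
At (681438, 6024541): z = −36248.0 + 1794610.8 − 1757584.33 = 778.4 m.

778 m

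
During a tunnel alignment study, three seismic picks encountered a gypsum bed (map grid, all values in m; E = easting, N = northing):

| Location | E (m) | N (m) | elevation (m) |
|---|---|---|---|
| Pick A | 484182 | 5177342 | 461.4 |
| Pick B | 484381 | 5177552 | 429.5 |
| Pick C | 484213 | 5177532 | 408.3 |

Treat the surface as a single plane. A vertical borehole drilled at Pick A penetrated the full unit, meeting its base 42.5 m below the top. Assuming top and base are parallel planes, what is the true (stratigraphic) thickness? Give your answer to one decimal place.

40.2 m

Two edge vectors: Pick A→Pick B = (199, 210, -31.9), Pick A→Pick C = (31, 190, -53.1).
Normal n = (Pick A→Pick B) × (Pick A→Pick C) = (-5090, 9578, 31300).
So ∂z/∂E = −n_x/n_z = 0.16262 and ∂z/∂N = −n_y/n_z = −0.30601.
|∇z| = √(a²+b²) = 0.34653, so dip δ = arctan(0.34653) = 19.11°.
True thickness = vertical thickness × cos δ = 42.5 × cos 19.11° = 40.2 m.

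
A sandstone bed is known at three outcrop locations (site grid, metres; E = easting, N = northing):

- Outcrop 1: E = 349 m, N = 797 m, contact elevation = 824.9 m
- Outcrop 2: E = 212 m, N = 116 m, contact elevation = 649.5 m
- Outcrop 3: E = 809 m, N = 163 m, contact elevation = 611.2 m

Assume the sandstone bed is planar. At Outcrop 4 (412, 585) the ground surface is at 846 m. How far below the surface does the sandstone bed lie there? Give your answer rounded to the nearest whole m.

85 m

Let the plane be z = a·E + b·N + c.
Outcrop 2−Outcrop 1: −137a − 681b = −175.4;  Outcrop 3−Outcrop 1: 460a − 634b = −213.7.
Solving gives a = −0.08579, b = 0.27482.
Then c = 824.9 − a·349 − b·797 = 635.81.
At (412, 585): z_contact = −35.3 + 160.8 + 635.81 = 761.2 m.
Depth below ground = 846 − 761.2 = 85 m.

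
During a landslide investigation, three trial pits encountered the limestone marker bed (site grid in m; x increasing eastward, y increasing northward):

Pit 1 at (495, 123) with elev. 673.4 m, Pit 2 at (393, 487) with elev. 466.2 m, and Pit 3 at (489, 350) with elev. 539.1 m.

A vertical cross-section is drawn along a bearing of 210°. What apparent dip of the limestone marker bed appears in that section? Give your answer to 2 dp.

29.18°

Two edge vectors: Pit 1→Pit 2 = (-102, 364, -207.2), Pit 1→Pit 3 = (-6, 227, -134.3).
Normal n = (Pit 1→Pit 2) × (Pit 1→Pit 3) = (-1850.8, -12455.4, -20970).
So ∂z/∂x = −n_x/n_z = −0.08826 and ∂z/∂y = −n_y/n_z = −0.59396.
Unit vector along 210° is (sin 210°, cos 210°) = (-0.5000, -0.8660).
Slope in that direction = a·(-0.5000) + b·(-0.8660) = 0.55852.
Apparent dip = arctan|0.55852| = 29.18° (true dip is 31.0°, so apparent ≤ true as expected).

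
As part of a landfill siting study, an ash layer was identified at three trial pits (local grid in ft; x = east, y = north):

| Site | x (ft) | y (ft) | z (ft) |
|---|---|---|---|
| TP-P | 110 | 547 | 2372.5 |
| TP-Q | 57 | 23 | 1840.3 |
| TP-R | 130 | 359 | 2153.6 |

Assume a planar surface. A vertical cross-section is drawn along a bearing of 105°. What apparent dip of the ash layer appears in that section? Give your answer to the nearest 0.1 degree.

44.2°

Two edge vectors: TP-P→TP-Q = (-53, -524, -532.2), TP-P→TP-R = (20, -188, -218.9).
Normal n = (TP-P→TP-Q) × (TP-P→TP-R) = (14650, -22245.7, 20444).
So ∂z/∂x = −n_x/n_z = −0.71659 and ∂z/∂y = −n_y/n_z = 1.08813.
Unit vector along 105° is (sin 105°, cos 105°) = (0.9659, -0.2588).
Slope in that direction = a·(0.9659) + b·(-0.2588) = −0.97380.
Apparent dip = arctan|0.97380| = 44.2° (true dip is 52.5°, so apparent ≤ true as expected).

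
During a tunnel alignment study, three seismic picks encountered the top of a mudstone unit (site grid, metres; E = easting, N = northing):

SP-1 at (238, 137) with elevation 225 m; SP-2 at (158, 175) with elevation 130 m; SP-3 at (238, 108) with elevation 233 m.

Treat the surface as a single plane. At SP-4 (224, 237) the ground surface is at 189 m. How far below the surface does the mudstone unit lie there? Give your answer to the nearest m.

6 m

Let the plane be z = a·E + b·N + c.
SP-2−SP-1: −80a + 38b = −95;  SP-3−SP-1: 0a − 29b = 8.
Solving gives a = 1.05647, b = −0.27586.
Then c = 225 − a·238 − b·137 = 11.35.
At (224, 237): z_contact = 236.6 − 65.4 + 11.35 = 182.6 m.
Depth below ground = 189 − 182.6 = 6 m.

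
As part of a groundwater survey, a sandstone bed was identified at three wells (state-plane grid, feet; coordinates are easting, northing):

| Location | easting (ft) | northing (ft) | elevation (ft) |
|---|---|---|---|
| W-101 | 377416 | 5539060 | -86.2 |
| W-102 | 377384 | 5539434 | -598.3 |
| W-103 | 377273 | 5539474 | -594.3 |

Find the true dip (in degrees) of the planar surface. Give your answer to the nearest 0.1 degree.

56.6°

Let the plane be z = a·easting + b·northing + c.
W-102−W-101: −32a + 374b = −512.1;  W-103−W-101: −143a + 414b = −508.1.
Solving gives a = −0.54630, b = −1.41599.
Gradient magnitude |∇z| = √(a² + b²) = √(0.29845 + 2.00504) = 1.51772.
True dip = arctan(1.51772) = 56.6°, dipping toward NNE (azimuth ≈ 021°).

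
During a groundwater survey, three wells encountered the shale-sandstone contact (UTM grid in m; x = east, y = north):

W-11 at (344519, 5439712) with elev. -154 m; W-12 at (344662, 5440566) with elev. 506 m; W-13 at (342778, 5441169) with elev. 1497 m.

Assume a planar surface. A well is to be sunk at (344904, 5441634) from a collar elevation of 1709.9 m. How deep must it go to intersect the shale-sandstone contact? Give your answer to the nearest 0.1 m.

Let the plane be z = a·x + b·y + c.
W-12−W-11: 143a + 854b = 660;  W-13−W-11: −1741a + 1457b = 1651.
Solving gives a = −0.264478089, b = 0.817119867.
Then c = -154 − a·344519 − b·5439712 = −4353933.02.
At (344904, 5441634): z_contact = −91219.55 + 4446467.25 − 4353933.02 = 1314.68 m.
Depth below ground = 1709.9 − 1314.68 = 395.2 m.

395.2 m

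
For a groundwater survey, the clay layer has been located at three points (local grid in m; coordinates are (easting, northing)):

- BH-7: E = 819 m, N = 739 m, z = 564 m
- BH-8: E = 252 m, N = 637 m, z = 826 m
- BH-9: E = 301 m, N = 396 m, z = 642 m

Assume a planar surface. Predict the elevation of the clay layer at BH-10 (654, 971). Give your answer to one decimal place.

809.3 m

Let the plane be z = a·E + b·N + c.
BH-8−BH-7: −567a − 102b = 262;  BH-9−BH-7: −518a − 343b = 78.
Solving gives a = −0.57828, b = 0.64591.
Then c = 564 − a·819 − b·739 = 560.28.
At (654, 971): z = −378.2 + 627.2 + 560.28 = 809.3 m.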